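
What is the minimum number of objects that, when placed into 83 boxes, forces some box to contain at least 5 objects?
n = (5 − 1)·83 + 1 = 333

By the generalised pigeonhole principle, to guarantee some box contains ≥ r objects we need more than (r − 1) · k objects total. Threshold: n = (r − 1) · k + 1. With r = 5 and k = 83: n = 4 · 83 + 1 = 332 + 1 = 333. For n = 332 = 4 · 83, we can put exactly 4 objects in every box, avoiding 5 in any single one — so 333 is tight.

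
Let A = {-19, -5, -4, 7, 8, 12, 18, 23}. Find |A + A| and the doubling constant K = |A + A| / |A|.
K = |A + A| / |A| = 31/8

Enumerate A + A = {a + b : a, b ∈ A}. With |A| = 8, there are |A|^2 = 64 ordered sum pairs; collecting distinct values, A + A = {-38, -24, -23, -12, -11, -10, -9, -8, -7, -1, 2, 3, 4, 7, 8, 13, 14, 15, 16, 18, 19, 20, 24, 25, 26, 30, 31, 35, 36, 41, 46}, so |A + A| = 31. Thus K = 31/8. For comparison, the minimum possible |A + A| over all 8-element sets is 2·8 − 1 = 15 (so min K = 15/8), attained only by arithmetic progressions.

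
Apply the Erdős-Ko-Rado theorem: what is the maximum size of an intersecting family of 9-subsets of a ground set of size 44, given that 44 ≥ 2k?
max |F| = C(43, 8) = 145008513

The Erdős-Ko-Rado theorem states: for n ≥ 2k, an intersecting family of k-subsets of an n-element set has size at most C(n − 1, k − 1), with equality for 'star' families {A ⊆ [n] : |A| = k, i ∈ A} (fix an element i). For n = 44, k = 9: C(43, 8) = 145008513.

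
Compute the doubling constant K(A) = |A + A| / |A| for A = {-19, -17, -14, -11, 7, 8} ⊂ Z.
K = |A + A| / |A| = 20/6 = 10/3

Enumerate A + A = {a + b : a, b ∈ A}. With |A| = 6, there are |A|^2 = 36 ordered sum pairs; collecting distinct values, A + A = {-38, -36, -34, -33, -31, -30, -28, -25, -22, -12, -11, -10, -9, -7, -6, -4, -3, 14, 15, 16}, so |A + A| = 20. Thus K = 20/6 = 10/3. For comparison, the minimum possible |A + A| over all 6-element sets is 2·6 − 1 = 11 (so min K = 11/6), attained only by arithmetic progressions.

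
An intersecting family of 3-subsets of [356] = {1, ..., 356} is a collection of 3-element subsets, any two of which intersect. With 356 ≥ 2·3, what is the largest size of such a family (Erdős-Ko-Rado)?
max |F| = C(355, 2) = 62835

Erdős-Ko-Rado (1961): when n ≥ 2k, max |F| = C(n−1, k−1). The bound is attained by the star {A : i ∈ A} for any fixed i ∈ [n]. Here C(356−1, 3−1) = C(355, 2) = 62835.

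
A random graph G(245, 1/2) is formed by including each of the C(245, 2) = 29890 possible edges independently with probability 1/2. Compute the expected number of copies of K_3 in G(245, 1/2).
E[# K_3] = C(245, 3) · (1/2)^C(3, 2) = 2421090 / 2^3 = 1210545/4 = 302636.25

For each 3-subset S of vertices (there are C(245, 3) = 2421090 such S), let X_S = 1 if S induces a K_3 (all C(3, 2) = 3 edges present). Then P(X_S = 1) = (1/2)^3 = 1/8. By linearity of expectation, E[# K_3] = C(245, 3) · (1/2)^3 = 2421090 / 8 = 1210545/4 = 302636.25.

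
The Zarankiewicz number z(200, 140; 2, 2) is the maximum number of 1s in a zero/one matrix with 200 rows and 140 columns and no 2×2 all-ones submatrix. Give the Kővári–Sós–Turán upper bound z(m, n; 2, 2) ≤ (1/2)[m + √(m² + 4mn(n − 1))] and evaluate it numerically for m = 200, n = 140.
z(200, 140; 2, 2) ≤ (1/2)[200 + √(200² + 4·200·140·139)] = (1/2)[200 + √15608000] = 2075.3481

Kővári–Sós–Turán: let r_1, ..., r_200 be the row sums and z = Σ r_i the total number of 1s. Each pair of columns can share at most one row with both entries 1 (else a 2×2 all-ones block appears), so Σ_i C(r_i, 2) ≤ C(140, 2) = 9730. By convexity Σ_i C(r_i, 2) ≥ 200·C(z/200, 2) = z(z − 200)/(2·200), giving z² − 200z − 200·140·139 ≤ 0 and hence z ≤ (1/2)[200 + √(40000 + 4·3892000)] = (1/2)[200 + √15608000] ≈ (1/2)(200 + 3950.6961) = 2075.3481.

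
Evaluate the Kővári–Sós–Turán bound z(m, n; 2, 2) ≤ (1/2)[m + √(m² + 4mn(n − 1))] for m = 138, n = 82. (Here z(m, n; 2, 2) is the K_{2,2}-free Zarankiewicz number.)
z(138, 82; 2, 2) ≤ (1/2)[138 + √(138² + 4·138·82·81)] = (1/2)[138 + √3685428] = 1028.8734

Kővári–Sós–Turán: let r_1, ..., r_138 be the row sums and z = Σ r_i the total number of 1s. Each pair of columns can share at most one row with both entries 1 (else a 2×2 all-ones block appears), so Σ_i C(r_i, 2) ≤ C(82, 2) = 3321. By convexity Σ_i C(r_i, 2) ≥ 138·C(z/138, 2) = z(z − 138)/(2·138), giving z² − 138z − 138·82·81 ≤ 0 and hence z ≤ (1/2)[138 + √(19044 + 4·916596)] = (1/2)[138 + √3685428] ≈ (1/2)(138 + 1919.7469) = 1028.8734.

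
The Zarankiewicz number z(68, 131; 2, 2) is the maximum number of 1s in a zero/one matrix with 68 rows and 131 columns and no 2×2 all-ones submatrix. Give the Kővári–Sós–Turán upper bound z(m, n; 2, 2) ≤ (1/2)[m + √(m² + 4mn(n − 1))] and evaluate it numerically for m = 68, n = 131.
z(68, 131; 2, 2) ≤ (1/2)[68 + √(68² + 4·68·131·130)] = (1/2)[68 + √4636784] = 1110.6596

Kővári–Sós–Turán: let r_1, ..., r_68 be the row sums and z = Σ r_i the total number of 1s. Each pair of columns can share at most one row with both entries 1 (else a 2×2 all-ones block appears), so Σ_i C(r_i, 2) ≤ C(131, 2) = 8515. By convexity Σ_i C(r_i, 2) ≥ 68·C(z/68, 2) = z(z − 68)/(2·68), giving z² − 68z − 68·131·130 ≤ 0 and hence z ≤ (1/2)[68 + √(4624 + 4·1158040)] = (1/2)[68 + √4636784] ≈ (1/2)(68 + 2153.3193) = 1110.6596.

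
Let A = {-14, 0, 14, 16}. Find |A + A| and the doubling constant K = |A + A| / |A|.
K = |A + A| / |A| = 9/4

Enumerate A + A = {a + b : a, b ∈ A}. With |A| = 4, there are |A|^2 = 16 ordered sum pairs; collecting distinct values, A + A = {-28, -14, 0, 2, 14, 16, 28, 30, 32}, so |A + A| = 9. Thus K = 9/4. For comparison, the minimum possible |A + A| over all 4-element sets is 2·4 − 1 = 7 (so min K = 7/4), attained only by arithmetic progressions.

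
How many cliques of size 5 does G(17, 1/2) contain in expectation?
E[# K_5] = C(17, 5) · (1/2)^C(5, 2) = 6188 / 2^10 = 1547/256 ≈ 6.042969

For each 5-subset S of vertices (there are C(17, 5) = 6188 such S), let X_S = 1 if S induces a K_5 (all C(5, 2) = 10 edges present). Then P(X_S = 1) = (1/2)^10 = 1/1024. By linearity of expectation, E[# K_5] = C(17, 5) · (1/2)^10 = 6188 / 1024 = 1547/256 ≈ 6.042969.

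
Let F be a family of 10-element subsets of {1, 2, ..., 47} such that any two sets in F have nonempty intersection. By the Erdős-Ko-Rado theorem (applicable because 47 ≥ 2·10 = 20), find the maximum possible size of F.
max |F| = C(46, 9) = 1101716330

Erdős-Ko-Rado (1961): when n ≥ 2k, max |F| = C(n−1, k−1). The bound is attained by the star {A : i ∈ A} for any fixed i ∈ [n]. Here C(47−1, 10−1) = C(46, 9) = 1101716330.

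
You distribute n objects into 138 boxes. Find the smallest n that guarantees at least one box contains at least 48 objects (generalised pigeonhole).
n = (48 − 1)·138 + 1 = 6487

By the generalised pigeonhole principle, to guarantee some box contains ≥ r objects we need more than (r − 1) · k objects total. Threshold: n = (r − 1) · k + 1. With r = 48 and k = 138: n = 47 · 138 + 1 = 6486 + 1 = 6487. For n = 6486 = 47 · 138, we can put exactly 47 objects in every box, avoiding 48 in any single one — so 6487 is tight.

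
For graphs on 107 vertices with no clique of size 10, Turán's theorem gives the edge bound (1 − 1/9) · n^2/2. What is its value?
Turán density bound = (8/9) · 107^2/2 = 45796/9 ≈ 5088.4444

Turán's theorem: ex(n, K_{r+1}) is achieved by the complete r-partite Turán graph T(n, r) with parts as balanced as possible, and is at most (1 − 1/r) · n^2/2. For r = 9, n = 107: the density bound is (8/9) · 11449/2 = 45796/9 ≈ 5088.4444. The integer-valued extremum is e(T(107, 9)) = 5088, which is strictly less than the density bound 45796/9 since 9 ∤ 107 (the parts of T(107, 9) cannot all be equal).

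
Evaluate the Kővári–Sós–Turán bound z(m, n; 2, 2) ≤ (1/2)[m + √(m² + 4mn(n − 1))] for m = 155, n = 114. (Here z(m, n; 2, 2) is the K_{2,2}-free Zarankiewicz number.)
z(155, 114; 2, 2) ≤ (1/2)[155 + √(155² + 4·155·114·113)] = (1/2)[155 + √8010865] = 1492.6736

Kővári–Sós–Turán: let r_1, ..., r_155 be the row sums and z = Σ r_i the total number of 1s. Each pair of columns can share at most one row with both entries 1 (else a 2×2 all-ones block appears), so Σ_i C(r_i, 2) ≤ C(114, 2) = 6441. By convexity Σ_i C(r_i, 2) ≥ 155·C(z/155, 2) = z(z − 155)/(2·155), giving z² − 155z − 155·114·113 ≤ 0 and hence z ≤ (1/2)[155 + √(24025 + 4·1996710)] = (1/2)[155 + √8010865] ≈ (1/2)(155 + 2830.3472) = 1492.6736.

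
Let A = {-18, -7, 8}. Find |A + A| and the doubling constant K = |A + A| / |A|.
K = |A + A| / |A| = 6/3 = 2

Enumerate A + A = {a + b : a, b ∈ A}. With |A| = 3, there are |A|^2 = 9 ordered sum pairs; collecting distinct values, A + A = {-36, -25, -14, -10, 1, 16}, so |A + A| = 6. Thus K = 6/3 = 2. For comparison, the minimum possible |A + A| over all 3-element sets is 2·3 − 1 = 5 (so min K = 5/3), attained only by arithmetic progressions.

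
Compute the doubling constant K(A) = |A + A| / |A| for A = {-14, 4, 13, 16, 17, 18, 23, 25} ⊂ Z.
K = |A + A| / |A| = 32/8 = 4

Enumerate A + A = {a + b : a, b ∈ A}. With |A| = 8, there are |A|^2 = 64 ordered sum pairs; collecting distinct values, A + A = {-28, -10, -1, 2, 3, 4, 8, 9, 11, 17, 20, 21, 22, 26, 27, 29, 30, 31, 32, 33, 34, 35, 36, 38, 39, 40, 41, 42, 43, 46, 48, 50}, so |A + A| = 32. Thus K = 32/8 = 4. For comparison, the minimum possible |A + A| over all 8-element sets is 2·8 − 1 = 15 (so min K = 15/8), attained only by arithmetic progressions.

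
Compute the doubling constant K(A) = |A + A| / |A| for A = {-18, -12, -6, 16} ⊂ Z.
K = |A + A| / |A| = 9/4

Enumerate A + A = {a + b : a, b ∈ A}. With |A| = 4, there are |A|^2 = 16 ordered sum pairs; collecting distinct values, A + A = {-36, -30, -24, -18, -12, -2, 4, 10, 32}, so |A + A| = 9. Thus K = 9/4. For comparison, the minimum possible |A + A| over all 4-element sets is 2·4 − 1 = 7 (so min K = 7/4), attained only by arithmetic progressions.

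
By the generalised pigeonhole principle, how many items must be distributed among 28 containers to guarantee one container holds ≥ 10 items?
n = (10 − 1)·28 + 1 = 253

By the generalised pigeonhole principle, to guarantee some box contains ≥ r objects we need more than (r − 1) · k objects total. Threshold: n = (r − 1) · k + 1. With r = 10 and k = 28: n = 9 · 28 + 1 = 252 + 1 = 253. For n = 252 = 9 · 28, we can put exactly 9 objects in every box, avoiding 10 in any single one — so 253 is tight.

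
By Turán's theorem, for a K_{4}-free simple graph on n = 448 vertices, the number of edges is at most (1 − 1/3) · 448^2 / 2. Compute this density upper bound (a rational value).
Turán density bound = (2/3) · 448^2/2 = 200704/3 ≈ 66901.3333

Turán's theorem: ex(n, K_{r+1}) is achieved by the complete r-partite Turán graph T(n, r) with parts as balanced as possible, and is at most (1 − 1/r) · n^2/2. For r = 3, n = 448: the density bound is (2/3) · 200704/2 = 200704/3 ≈ 66901.3333. The integer-valued extremum is e(T(448, 3)) = 66901, which is strictly less than the density bound 200704/3 since 3 ∤ 448 (the parts of T(448, 3) cannot all be equal).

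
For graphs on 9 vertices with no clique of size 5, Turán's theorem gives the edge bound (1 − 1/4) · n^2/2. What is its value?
Turán density bound = (3/4) · 9^2/2 = 243/8 ≈ 30.375

Turán's theorem: ex(n, K_{r+1}) is achieved by the complete r-partite Turán graph T(n, r) with parts as balanced as possible, and is at most (1 − 1/r) · n^2/2. For r = 4, n = 9: the density bound is (3/4) · 81/2 = 243/8 ≈ 30.375. The integer-valued extremum is e(T(9, 4)) = 30, which is strictly less than the density bound 243/8 since 4 ∤ 9 (the parts of T(9, 4) cannot all be equal).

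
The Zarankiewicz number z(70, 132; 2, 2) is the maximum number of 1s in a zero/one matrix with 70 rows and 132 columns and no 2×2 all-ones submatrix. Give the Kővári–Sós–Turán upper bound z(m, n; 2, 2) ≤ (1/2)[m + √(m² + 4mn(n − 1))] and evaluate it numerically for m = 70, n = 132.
z(70, 132; 2, 2) ≤ (1/2)[70 + √(70² + 4·70·132·131)] = (1/2)[70 + √4846660] = 1135.7566

Kővári–Sós–Turán: let r_1, ..., r_70 be the row sums and z = Σ r_i the total number of 1s. Each pair of columns can share at most one row with both entries 1 (else a 2×2 all-ones block appears), so Σ_i C(r_i, 2) ≤ C(132, 2) = 8646. By convexity Σ_i C(r_i, 2) ≥ 70·C(z/70, 2) = z(z − 70)/(2·70), giving z² − 70z − 70·132·131 ≤ 0 and hence z ≤ (1/2)[70 + √(4900 + 4·1210440)] = (1/2)[70 + √4846660] ≈ (1/2)(70 + 2201.5131) = 1135.7566.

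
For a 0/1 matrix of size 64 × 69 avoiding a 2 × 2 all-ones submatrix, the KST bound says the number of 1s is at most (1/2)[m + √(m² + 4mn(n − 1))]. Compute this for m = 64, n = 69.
z(64, 69; 2, 2) ≤ (1/2)[64 + √(64² + 4·64·69·68)] = (1/2)[64 + √1205248] = 580.9189

Kővári–Sós–Turán: let r_1, ..., r_64 be the row sums and z = Σ r_i the total number of 1s. Each pair of columns can share at most one row with both entries 1 (else a 2×2 all-ones block appears), so Σ_i C(r_i, 2) ≤ C(69, 2) = 2346. By convexity Σ_i C(r_i, 2) ≥ 64·C(z/64, 2) = z(z − 64)/(2·64), giving z² − 64z − 64·69·68 ≤ 0 and hence z ≤ (1/2)[64 + √(4096 + 4·300288)] = (1/2)[64 + √1205248] ≈ (1/2)(64 + 1097.8379) = 580.9189.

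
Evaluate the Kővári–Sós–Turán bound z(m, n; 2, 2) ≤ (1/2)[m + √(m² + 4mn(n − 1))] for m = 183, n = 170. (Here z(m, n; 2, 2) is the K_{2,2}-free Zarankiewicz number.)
z(183, 170; 2, 2) ≤ (1/2)[183 + √(183² + 4·183·170·169)] = (1/2)[183 + √21063849] = 2386.2685

Kővári–Sós–Turán: let r_1, ..., r_183 be the row sums and z = Σ r_i the total number of 1s. Each pair of columns can share at most one row with both entries 1 (else a 2×2 all-ones block appears), so Σ_i C(r_i, 2) ≤ C(170, 2) = 14365. By convexity Σ_i C(r_i, 2) ≥ 183·C(z/183, 2) = z(z − 183)/(2·183), giving z² − 183z − 183·170·169 ≤ 0 and hence z ≤ (1/2)[183 + √(33489 + 4·5257590)] = (1/2)[183 + √21063849] ≈ (1/2)(183 + 4589.5369) = 2386.2685.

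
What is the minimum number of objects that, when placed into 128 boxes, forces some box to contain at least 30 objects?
n = (30 − 1)·128 + 1 = 3713

By the generalised pigeonhole principle, to guarantee some box contains ≥ r objects we need more than (r − 1) · k objects total. Threshold: n = (r − 1) · k + 1. With r = 30 and k = 128: n = 29 · 128 + 1 = 3712 + 1 = 3713. For n = 3712 = 29 · 128, we can put exactly 29 objects in every box, avoiding 30 in any single one — so 3713 is tight.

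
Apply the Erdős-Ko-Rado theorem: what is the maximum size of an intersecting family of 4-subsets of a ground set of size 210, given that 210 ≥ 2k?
max |F| = C(209, 3) = 1499784

The Erdős-Ko-Rado theorem states: for n ≥ 2k, an intersecting family of k-subsets of an n-element set has size at most C(n − 1, k − 1), with equality for 'star' families {A ⊆ [n] : |A| = k, i ∈ A} (fix an element i). For n = 210, k = 4: C(209, 3) = 1499784.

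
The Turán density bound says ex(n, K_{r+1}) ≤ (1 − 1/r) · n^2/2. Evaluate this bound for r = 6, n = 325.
Turán density bound = (5/6) · 325^2/2 = 528125/12 ≈ 44010.4167

Turán's theorem: ex(n, K_{r+1}) is achieved by the complete r-partite Turán graph T(n, r) with parts as balanced as possible, and is at most (1 − 1/r) · n^2/2. For r = 6, n = 325: the density bound is (5/6) · 105625/2 = 528125/12 ≈ 44010.4167. The integer-valued extremum is e(T(325, 6)) = 44010, which is strictly less than the density bound 528125/12 since 6 ∤ 325 (the parts of T(325, 6) cannot all be equal).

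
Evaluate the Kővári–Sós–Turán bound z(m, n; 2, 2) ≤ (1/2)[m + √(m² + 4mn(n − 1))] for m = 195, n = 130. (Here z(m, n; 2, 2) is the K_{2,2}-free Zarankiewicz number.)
z(195, 130; 2, 2) ≤ (1/2)[195 + √(195² + 4·195·130·129)] = (1/2)[195 + √13118625] = 1908.4821

Kővári–Sós–Turán: let r_1, ..., r_195 be the row sums and z = Σ r_i the total number of 1s. Each pair of columns can share at most one row with both entries 1 (else a 2×2 all-ones block appears), so Σ_i C(r_i, 2) ≤ C(130, 2) = 8385. By convexity Σ_i C(r_i, 2) ≥ 195·C(z/195, 2) = z(z − 195)/(2·195), giving z² − 195z − 195·130·129 ≤ 0 and hence z ≤ (1/2)[195 + √(38025 + 4·3270150)] = (1/2)[195 + √13118625] ≈ (1/2)(195 + 3621.9642) = 1908.4821.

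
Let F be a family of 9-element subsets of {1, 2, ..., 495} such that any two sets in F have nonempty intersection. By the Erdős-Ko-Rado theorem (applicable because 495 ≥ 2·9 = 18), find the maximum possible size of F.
max |F| = C(494, 8) = 83090938066459687

The Erdős-Ko-Rado theorem states: for n ≥ 2k, an intersecting family of k-subsets of an n-element set has size at most C(n − 1, k − 1), with equality for 'star' families {A ⊆ [n] : |A| = k, i ∈ A} (fix an element i). For n = 495, k = 9: C(494, 8) = 83090938066459687.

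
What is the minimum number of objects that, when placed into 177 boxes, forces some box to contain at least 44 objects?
n = (44 − 1)·177 + 1 = 7612

By the generalised pigeonhole principle, to guarantee some box contains ≥ r objects we need more than (r − 1) · k objects total. Threshold: n = (r − 1) · k + 1. With r = 44 and k = 177: n = 43 · 177 + 1 = 7611 + 1 = 7612. For n = 7611 = 43 · 177, we can put exactly 43 objects in every box, avoiding 44 in any single one — so 7612 is tight.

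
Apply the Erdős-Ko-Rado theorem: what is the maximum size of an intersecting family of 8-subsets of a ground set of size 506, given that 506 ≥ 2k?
max |F| = C(505, 7) = 1593937749223500

Erdős-Ko-Rado (1961): when n ≥ 2k, max |F| = C(n−1, k−1). The bound is attained by the star {A : i ∈ A} for any fixed i ∈ [n]. Here C(506−1, 8−1) = C(505, 7) = 1593937749223500.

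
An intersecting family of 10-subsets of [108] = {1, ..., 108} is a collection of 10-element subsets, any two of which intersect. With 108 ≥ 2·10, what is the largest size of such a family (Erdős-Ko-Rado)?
max |F| = C(107, 9) = 3585446225075

The Erdős-Ko-Rado theorem states: for n ≥ 2k, an intersecting family of k-subsets of an n-element set has size at most C(n − 1, k − 1), with equality for 'star' families {A ⊆ [n] : |A| = k, i ∈ A} (fix an element i). For n = 108, k = 10: C(107, 9) = 3585446225075.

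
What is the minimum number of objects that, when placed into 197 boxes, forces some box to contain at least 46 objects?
n = (46 − 1)·197 + 1 = 8866

By the generalised pigeonhole principle, to guarantee some box contains ≥ r objects we need more than (r − 1) · k objects total. Threshold: n = (r − 1) · k + 1. With r = 46 and k = 197: n = 45 · 197 + 1 = 8865 + 1 = 8866. For n = 8865 = 45 · 197, we can put exactly 45 objects in every box, avoiding 46 in any single one — so 8866 is tight.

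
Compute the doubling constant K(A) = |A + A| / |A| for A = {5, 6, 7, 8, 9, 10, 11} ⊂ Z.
K = |A + A| / |A| = 13/7

Enumerate A + A = {a + b : a, b ∈ A}. With |A| = 7, there are |A|^2 = 49 ordered sum pairs; collecting distinct values, A + A = {10, 11, 12, 13, 14, 15, 16, 17, 18, 19, 20, 21, 22}, so |A + A| = 13. Thus K = 13/7. Here |A + A| = 2|A| − 1 = 13, the minimum possible — so K = 13/7 is minimal, which holds iff A is an arithmetic progression.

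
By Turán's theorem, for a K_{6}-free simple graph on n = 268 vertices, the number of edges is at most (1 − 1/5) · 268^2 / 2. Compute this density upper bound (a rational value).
Turán density bound = (4/5) · 268^2/2 = 143648/5 ≈ 28729.6

Turán's theorem: ex(n, K_{r+1}) is achieved by the complete r-partite Turán graph T(n, r) with parts as balanced as possible, and is at most (1 − 1/r) · n^2/2. For r = 5, n = 268: the density bound is (4/5) · 71824/2 = 143648/5 ≈ 28729.6. The integer-valued extremum is e(T(268, 5)) = 28729, which is strictly less than the density bound 143648/5 since 5 ∤ 268 (the parts of T(268, 5) cannot all be equal).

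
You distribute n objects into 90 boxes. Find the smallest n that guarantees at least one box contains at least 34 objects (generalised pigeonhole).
n = (34 − 1)·90 + 1 = 2971

By the generalised pigeonhole principle, to guarantee some box contains ≥ r objects we need more than (r − 1) · k objects total. Threshold: n = (r − 1) · k + 1. With r = 34 and k = 90: n = 33 · 90 + 1 = 2970 + 1 = 2971. For n = 2970 = 33 · 90, we can put exactly 33 objects in every box, avoiding 34 in any single one — so 2971 is tight.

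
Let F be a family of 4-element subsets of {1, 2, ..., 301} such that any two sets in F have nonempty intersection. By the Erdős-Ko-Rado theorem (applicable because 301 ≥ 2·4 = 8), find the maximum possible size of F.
max |F| = C(300, 3) = 4455100

Erdős-Ko-Rado (1961): when n ≥ 2k, max |F| = C(n−1, k−1). The bound is attained by the star {A : i ∈ A} for any fixed i ∈ [n]. Here C(301−1, 4−1) = C(300, 3) = 4455100.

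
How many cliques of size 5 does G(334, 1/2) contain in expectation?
E[# K_5] = C(334, 5) · (1/2)^C(5, 2) = 33611622066 / 2^10 = 16805811033/512 ≈ 32823849.673828

For each 5-subset S of vertices (there are C(334, 5) = 33611622066 such S), let X_S = 1 if S induces a K_5 (all C(5, 2) = 10 edges present). Then P(X_S = 1) = (1/2)^10 = 1/1024. By linearity of expectation, E[# K_5] = C(334, 5) · (1/2)^10 = 33611622066 / 1024 = 16805811033/512 ≈ 32823849.673828.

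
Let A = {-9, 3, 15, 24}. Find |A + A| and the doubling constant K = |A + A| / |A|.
K = |A + A| / |A| = 9/4

Enumerate A + A = {a + b : a, b ∈ A}. With |A| = 4, there are |A|^2 = 16 ordered sum pairs; collecting distinct values, A + A = {-18, -6, 6, 15, 18, 27, 30, 39, 48}, so |A + A| = 9. Thus K = 9/4. For comparison, the minimum possible |A + A| over all 4-element sets is 2·4 − 1 = 7 (so min K = 7/4), attained only by arithmetic progressions.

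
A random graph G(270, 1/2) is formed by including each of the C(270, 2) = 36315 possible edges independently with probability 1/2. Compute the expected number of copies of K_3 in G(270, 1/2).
E[# K_3] = C(270, 3) · (1/2)^C(3, 2) = 3244140 / 2^3 = 811035/2 = 405517.5

For each 3-subset S of vertices (there are C(270, 3) = 3244140 such S), let X_S = 1 if S induces a K_3 (all C(3, 2) = 3 edges present). Then P(X_S = 1) = (1/2)^3 = 1/8. By linearity of expectation, E[# K_3] = C(270, 3) · (1/2)^3 = 3244140 / 8 = 811035/2 = 405517.5.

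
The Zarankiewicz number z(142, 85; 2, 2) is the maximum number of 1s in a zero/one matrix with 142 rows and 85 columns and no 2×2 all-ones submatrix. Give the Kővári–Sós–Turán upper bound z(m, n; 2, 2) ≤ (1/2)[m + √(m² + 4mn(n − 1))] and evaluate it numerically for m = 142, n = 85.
z(142, 85; 2, 2) ≤ (1/2)[142 + √(142² + 4·142·85·84)] = (1/2)[142 + √4075684] = 1080.4162

Kővári–Sós–Turán: let r_1, ..., r_142 be the row sums and z = Σ r_i the total number of 1s. Each pair of columns can share at most one row with both entries 1 (else a 2×2 all-ones block appears), so Σ_i C(r_i, 2) ≤ C(85, 2) = 3570. By convexity Σ_i C(r_i, 2) ≥ 142·C(z/142, 2) = z(z − 142)/(2·142), giving z² − 142z − 142·85·84 ≤ 0 and hence z ≤ (1/2)[142 + √(20164 + 4·1013880)] = (1/2)[142 + √4075684] ≈ (1/2)(142 + 2018.8323) = 1080.4162.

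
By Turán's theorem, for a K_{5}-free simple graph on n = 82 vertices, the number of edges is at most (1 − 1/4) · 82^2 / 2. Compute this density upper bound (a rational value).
Turán density bound = (3/4) · 82^2/2 = 5043/2 ≈ 2521.5

Turán's theorem: ex(n, K_{r+1}) is achieved by the complete r-partite Turán graph T(n, r) with parts as balanced as possible, and is at most (1 − 1/r) · n^2/2. For r = 4, n = 82: the density bound is (3/4) · 6724/2 = 5043/2 ≈ 2521.5. The integer-valued extremum is e(T(82, 4)) = 2521, which is strictly less than the density bound 5043/2 since 4 ∤ 82 (the parts of T(82, 4) cannot all be equal).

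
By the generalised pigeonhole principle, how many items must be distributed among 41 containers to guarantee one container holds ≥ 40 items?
n = (40 − 1)·41 + 1 = 1600

By the generalised pigeonhole principle, to guarantee some box contains ≥ r objects we need more than (r − 1) · k objects total. Threshold: n = (r − 1) · k + 1. With r = 40 and k = 41: n = 39 · 41 + 1 = 1599 + 1 = 1600. For n = 1599 = 39 · 41, we can put exactly 39 objects in every box, avoiding 40 in any single one — so 1600 is tight.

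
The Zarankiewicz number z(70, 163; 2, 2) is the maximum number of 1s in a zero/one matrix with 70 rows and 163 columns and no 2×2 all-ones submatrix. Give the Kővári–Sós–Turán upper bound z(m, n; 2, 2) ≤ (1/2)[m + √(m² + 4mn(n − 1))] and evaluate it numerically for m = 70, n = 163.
z(70, 163; 2, 2) ≤ (1/2)[70 + √(70² + 4·70·163·162)] = (1/2)[70 + √7398580] = 1395.0165

Kővári–Sós–Turán: let r_1, ..., r_70 be the row sums and z = Σ r_i the total number of 1s. Each pair of columns can share at most one row with both entries 1 (else a 2×2 all-ones block appears), so Σ_i C(r_i, 2) ≤ C(163, 2) = 13203. By convexity Σ_i C(r_i, 2) ≥ 70·C(z/70, 2) = z(z − 70)/(2·70), giving z² − 70z − 70·163·162 ≤ 0 and hence z ≤ (1/2)[70 + √(4900 + 4·1848420)] = (1/2)[70 + √7398580] ≈ (1/2)(70 + 2720.0331) = 1395.0165.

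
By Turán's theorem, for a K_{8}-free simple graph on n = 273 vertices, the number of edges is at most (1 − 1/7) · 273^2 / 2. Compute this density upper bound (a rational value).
Turán density bound = (6/7) · 273^2/2 = 31941

Turán's theorem: ex(n, K_{r+1}) is achieved by the complete r-partite Turán graph T(n, r) with parts as balanced as possible, and is at most (1 − 1/r) · n^2/2. For r = 7, n = 273: the density bound is (6/7) · 74529/2 = 31941. Since 7 ∣ 273, the Turán graph T(273, 7) has parts of equal size 39, and its edge count e(T(273, 7)) = 31941 attains the density bound exactly.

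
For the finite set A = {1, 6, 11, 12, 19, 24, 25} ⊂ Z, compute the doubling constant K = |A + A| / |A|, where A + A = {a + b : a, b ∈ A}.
K = |A + A| / |A| = 23/7

Enumerate A + A = {a + b : a, b ∈ A}. With |A| = 7, there are |A|^2 = 49 ordered sum pairs; collecting distinct values, A + A = {2, 7, 12, 13, 17, 18, 20, 22, 23, 24, 25, 26, 30, 31, 35, 36, 37, 38, 43, 44, 48, 49, 50}, so |A + A| = 23. Thus K = 23/7. For comparison, the minimum possible |A + A| over all 7-element sets is 2·7 − 1 = 13 (so min K = 13/7), attained only by arithmetic progressions.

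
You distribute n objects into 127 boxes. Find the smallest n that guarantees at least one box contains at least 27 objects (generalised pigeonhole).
n = (27 − 1)·127 + 1 = 3303

By the generalised pigeonhole principle, to guarantee some box contains ≥ r objects we need more than (r − 1) · k objects total. Threshold: n = (r − 1) · k + 1. With r = 27 and k = 127: n = 26 · 127 + 1 = 3302 + 1 = 3303. For n = 3302 = 26 · 127, we can put exactly 26 objects in every box, avoiding 27 in any single one — so 3303 is tight.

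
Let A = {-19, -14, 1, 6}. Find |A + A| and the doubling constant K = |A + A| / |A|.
K = |A + A| / |A| = 9/4

Enumerate A + A = {a + b : a, b ∈ A}. With |A| = 4, there are |A|^2 = 16 ordered sum pairs; collecting distinct values, A + A = {-38, -33, -28, -18, -13, -8, 2, 7, 12}, so |A + A| = 9. Thus K = 9/4. For comparison, the minimum possible |A + A| over all 4-element sets is 2·4 − 1 = 7 (so min K = 7/4), attained only by arithmetic progressions.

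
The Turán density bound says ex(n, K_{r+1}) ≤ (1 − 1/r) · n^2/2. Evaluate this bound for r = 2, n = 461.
Turán density bound = (1/2) · 461^2/2 = 212521/4 ≈ 53130.25

Turán's theorem: ex(n, K_{r+1}) is achieved by the complete r-partite Turán graph T(n, r) with parts as balanced as possible, and is at most (1 − 1/r) · n^2/2. For r = 2, n = 461: the density bound is (1/2) · 212521/2 = 212521/4 ≈ 53130.25. The integer-valued extremum is e(T(461, 2)) = 53130, which is strictly less than the density bound 212521/4 since 2 ∤ 461 (the parts of T(461, 2) cannot all be equal).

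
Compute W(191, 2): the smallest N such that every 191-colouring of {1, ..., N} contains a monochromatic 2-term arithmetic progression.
W(191, 2) = 191 + 1 = 192

A 2-term AP is any pair of integers, so a monochromatic 2-AP exists iff some colour is used at least twice. With 191 colours, the colouring i ↦ i on {1, ..., 191} uses each colour once, avoiding any monochromatic pair, so W(191, 2) > 191. For {1, ..., 192}, pigeonhole forces two integers of the same colour, which form a monochromatic 2-AP. Hence W(191, 2) = 192.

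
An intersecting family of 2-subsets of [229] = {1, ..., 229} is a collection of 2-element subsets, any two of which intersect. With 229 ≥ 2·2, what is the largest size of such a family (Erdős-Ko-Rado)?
max |F| = C(228, 1) = 228

The Erdős-Ko-Rado theorem states: for n ≥ 2k, an intersecting family of k-subsets of an n-element set has size at most C(n − 1, k − 1), with equality for 'star' families {A ⊆ [n] : |A| = k, i ∈ A} (fix an element i). For n = 229, k = 2: C(228, 1) = 228.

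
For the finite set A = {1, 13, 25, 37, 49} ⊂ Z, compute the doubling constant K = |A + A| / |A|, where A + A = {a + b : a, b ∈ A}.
K = |A + A| / |A| = 9/5

Enumerate A + A = {a + b : a, b ∈ A}. With |A| = 5, there are |A|^2 = 25 ordered sum pairs; collecting distinct values, A + A = {2, 14, 26, 38, 50, 62, 74, 86, 98}, so |A + A| = 9. Thus K = 9/5. Here |A + A| = 2|A| − 1 = 9, the minimum possible — so K = 9/5 is minimal, which holds iff A is an arithmetic progression.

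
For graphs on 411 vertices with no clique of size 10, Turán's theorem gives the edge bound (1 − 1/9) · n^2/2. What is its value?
Turán density bound = (8/9) · 411^2/2 = 75076

Turán's theorem: ex(n, K_{r+1}) is achieved by the complete r-partite Turán graph T(n, r) with parts as balanced as possible, and is at most (1 − 1/r) · n^2/2. For r = 9, n = 411: the density bound is (8/9) · 168921/2 = 75076. The integer-valued extremum is e(T(411, 9)) = 75075, which is strictly less than the density bound 75076 since 9 ∤ 411 (the parts of T(411, 9) cannot all be equal).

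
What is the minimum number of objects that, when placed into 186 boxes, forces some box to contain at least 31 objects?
n = (31 − 1)·186 + 1 = 5581

By the generalised pigeonhole principle, to guarantee some box contains ≥ r objects we need more than (r − 1) · k objects total. Threshold: n = (r − 1) · k + 1. With r = 31 and k = 186: n = 30 · 186 + 1 = 5580 + 1 = 5581. For n = 5580 = 30 · 186, we can put exactly 30 objects in every box, avoiding 31 in any single one — so 5581 is tight.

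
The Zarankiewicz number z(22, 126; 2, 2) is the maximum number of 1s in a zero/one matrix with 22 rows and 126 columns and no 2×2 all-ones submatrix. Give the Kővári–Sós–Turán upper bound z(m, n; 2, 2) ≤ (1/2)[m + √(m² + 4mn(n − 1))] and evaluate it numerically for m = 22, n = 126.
z(22, 126; 2, 2) ≤ (1/2)[22 + √(22² + 4·22·126·125)] = (1/2)[22 + √1386484] = 599.7453

Kővári–Sós–Turán: let r_1, ..., r_22 be the row sums and z = Σ r_i the total number of 1s. Each pair of columns can share at most one row with both entries 1 (else a 2×2 all-ones block appears), so Σ_i C(r_i, 2) ≤ C(126, 2) = 7875. By convexity Σ_i C(r_i, 2) ≥ 22·C(z/22, 2) = z(z − 22)/(2·22), giving z² − 22z − 22·126·125 ≤ 0 and hence z ≤ (1/2)[22 + √(484 + 4·346500)] = (1/2)[22 + √1386484] ≈ (1/2)(22 + 1177.4906) = 599.7453.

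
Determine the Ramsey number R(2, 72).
R(2, 72) = 72

R(2, k) = k for all k ≥ 2: in a 2-colouring of K_k, either some edge is red (a red K_2) or all edges are blue (a blue K_k). And K_{71} coloured all-blue has no blue K_72, so R(2, 72) > 71. Hence R(2, 72) = 72.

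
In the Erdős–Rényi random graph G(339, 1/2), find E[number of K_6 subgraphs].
E[# K_6] = C(339, 6) · (1/2)^C(6, 2) = 2016249878188 / 2^15 = 504062469547/8192 ≈ 61531063.177124

For each 6-subset S of vertices (there are C(339, 6) = 2016249878188 such S), let X_S = 1 if S induces a K_6 (all C(6, 2) = 15 edges present). Then P(X_S = 1) = (1/2)^15 = 1/32768. By linearity of expectation, E[# K_6] = C(339, 6) · (1/2)^15 = 2016249878188 / 32768 = 504062469547/8192 ≈ 61531063.177124.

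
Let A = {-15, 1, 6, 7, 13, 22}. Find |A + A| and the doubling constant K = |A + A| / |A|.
K = |A + A| / |A| = 19/6

Enumerate A + A = {a + b : a, b ∈ A}. With |A| = 6, there are |A|^2 = 36 ordered sum pairs; collecting distinct values, A + A = {-30, -14, -9, -8, -2, 2, 7, 8, 12, 13, 14, 19, 20, 23, 26, 28, 29, 35, 44}, so |A + A| = 19. Thus K = 19/6. For comparison, the minimum possible |A + A| over all 6-element sets is 2·6 − 1 = 11 (so min K = 11/6), attained only by arithmetic progressions.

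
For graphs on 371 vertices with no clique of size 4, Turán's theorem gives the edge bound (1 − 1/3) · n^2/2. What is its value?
Turán density bound = (2/3) · 371^2/2 = 137641/3 ≈ 45880.3333

Turán's theorem: ex(n, K_{r+1}) is achieved by the complete r-partite Turán graph T(n, r) with parts as balanced as possible, and is at most (1 − 1/r) · n^2/2. For r = 3, n = 371: the density bound is (2/3) · 137641/2 = 137641/3 ≈ 45880.3333. The integer-valued extremum is e(T(371, 3)) = 45880, which is strictly less than the density bound 137641/3 since 3 ∤ 371 (the parts of T(371, 3) cannot all be equal).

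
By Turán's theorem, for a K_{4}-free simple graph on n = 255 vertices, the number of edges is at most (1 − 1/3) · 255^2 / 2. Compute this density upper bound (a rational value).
Turán density bound = (2/3) · 255^2/2 = 21675

Turán's theorem: ex(n, K_{r+1}) is achieved by the complete r-partite Turán graph T(n, r) with parts as balanced as possible, and is at most (1 − 1/r) · n^2/2. For r = 3, n = 255: the density bound is (2/3) · 65025/2 = 21675. Since 3 ∣ 255, the Turán graph T(255, 3) has parts of equal size 85, and its edge count e(T(255, 3)) = 21675 attains the density bound exactly.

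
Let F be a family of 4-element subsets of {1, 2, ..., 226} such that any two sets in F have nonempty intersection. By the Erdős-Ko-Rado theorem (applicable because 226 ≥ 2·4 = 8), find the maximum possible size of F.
max |F| = C(225, 3) = 1873200

The Erdős-Ko-Rado theorem states: for n ≥ 2k, an intersecting family of k-subsets of an n-element set has size at most C(n − 1, k − 1), with equality for 'star' families {A ⊆ [n] : |A| = k, i ∈ A} (fix an element i). For n = 226, k = 4: C(225, 3) = 1873200.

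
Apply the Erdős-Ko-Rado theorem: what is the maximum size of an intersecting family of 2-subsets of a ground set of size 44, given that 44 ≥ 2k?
max |F| = C(43, 1) = 43

The Erdős-Ko-Rado theorem states: for n ≥ 2k, an intersecting family of k-subsets of an n-element set has size at most C(n − 1, k − 1), with equality for 'star' families {A ⊆ [n] : |A| = k, i ∈ A} (fix an element i). For n = 44, k = 2: C(43, 1) = 43.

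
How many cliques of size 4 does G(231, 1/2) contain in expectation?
E[# K_4] = C(231, 4) · (1/2)^C(4, 2) = 115584315 / 2^6 = 1806004.921875

For each 4-subset S of vertices (there are C(231, 4) = 115584315 such S), let X_S = 1 if S induces a K_4 (all C(4, 2) = 6 edges present). Then P(X_S = 1) = (1/2)^6 = 1/64. By linearity of expectation, E[# K_4] = C(231, 4) · (1/2)^6 = 115584315 / 64 = 1806004.921875.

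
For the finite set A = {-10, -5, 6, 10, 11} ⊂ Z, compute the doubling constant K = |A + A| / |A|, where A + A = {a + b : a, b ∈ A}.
K = |A + A| / |A| = 14/5

Enumerate A + A = {a + b : a, b ∈ A}. With |A| = 5, there are |A|^2 = 25 ordered sum pairs; collecting distinct values, A + A = {-20, -15, -10, -4, 0, 1, 5, 6, 12, 16, 17, 20, 21, 22}, so |A + A| = 14. Thus K = 14/5. For comparison, the minimum possible |A + A| over all 5-element sets is 2·5 − 1 = 9 (so min K = 9/5), attained only by arithmetic progressions.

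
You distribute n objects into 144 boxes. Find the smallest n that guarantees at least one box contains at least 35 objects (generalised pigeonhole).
n = (35 − 1)·144 + 1 = 4897

By the generalised pigeonhole principle, to guarantee some box contains ≥ r objects we need more than (r − 1) · k objects total. Threshold: n = (r − 1) · k + 1. With r = 35 and k = 144: n = 34 · 144 + 1 = 4896 + 1 = 4897. For n = 4896 = 34 · 144, we can put exactly 34 objects in every box, avoiding 35 in any single one — so 4897 is tight.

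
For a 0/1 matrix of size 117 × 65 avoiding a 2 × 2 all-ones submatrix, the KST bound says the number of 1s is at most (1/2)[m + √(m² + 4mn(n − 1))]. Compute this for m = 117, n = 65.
z(117, 65; 2, 2) ≤ (1/2)[117 + √(117² + 4·117·65·64)] = (1/2)[117 + √1960569] = 758.6016

Kővári–Sós–Turán: let r_1, ..., r_117 be the row sums and z = Σ r_i the total number of 1s. Each pair of columns can share at most one row with both entries 1 (else a 2×2 all-ones block appears), so Σ_i C(r_i, 2) ≤ C(65, 2) = 2080. By convexity Σ_i C(r_i, 2) ≥ 117·C(z/117, 2) = z(z − 117)/(2·117), giving z² − 117z − 117·65·64 ≤ 0 and hence z ≤ (1/2)[117 + √(13689 + 4·486720)] = (1/2)[117 + √1960569] ≈ (1/2)(117 + 1400.2032) = 758.6016.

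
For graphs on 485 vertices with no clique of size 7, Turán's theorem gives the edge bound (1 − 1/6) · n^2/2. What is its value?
Turán density bound = (5/6) · 485^2/2 = 1176125/12 ≈ 98010.4167

Turán's theorem: ex(n, K_{r+1}) is achieved by the complete r-partite Turán graph T(n, r) with parts as balanced as possible, and is at most (1 − 1/r) · n^2/2. For r = 6, n = 485: the density bound is (5/6) · 235225/2 = 1176125/12 ≈ 98010.4167. The integer-valued extremum is e(T(485, 6)) = 98010, which is strictly less than the density bound 1176125/12 since 6 ∤ 485 (the parts of T(485, 6) cannot all be equal).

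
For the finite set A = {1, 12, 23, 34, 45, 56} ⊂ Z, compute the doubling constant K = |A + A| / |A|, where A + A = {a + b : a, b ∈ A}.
K = |A + A| / |A| = 11/6

Enumerate A + A = {a + b : a, b ∈ A}. With |A| = 6, there are |A|^2 = 36 ordered sum pairs; collecting distinct values, A + A = {2, 13, 24, 35, 46, 57, 68, 79, 90, 101, 112}, so |A + A| = 11. Thus K = 11/6. Here |A + A| = 2|A| − 1 = 11, the minimum possible — so K = 11/6 is minimal, which holds iff A is an arithmetic progression.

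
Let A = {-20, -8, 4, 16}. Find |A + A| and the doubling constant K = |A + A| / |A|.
K = |A + A| / |A| = 7/4

Enumerate A + A = {a + b : a, b ∈ A}. With |A| = 4, there are |A|^2 = 16 ordered sum pairs; collecting distinct values, A + A = {-40, -28, -16, -4, 8, 20, 32}, so |A + A| = 7. Thus K = 7/4. Here |A + A| = 2|A| − 1 = 7, the minimum possible — so K = 7/4 is minimal, which holds iff A is an arithmetic progression.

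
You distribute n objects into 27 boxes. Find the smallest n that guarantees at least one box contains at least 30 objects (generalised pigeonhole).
n = (30 − 1)·27 + 1 = 784

By the generalised pigeonhole principle, to guarantee some box contains ≥ r objects we need more than (r − 1) · k objects total. Threshold: n = (r − 1) · k + 1. With r = 30 and k = 27: n = 29 · 27 + 1 = 783 + 1 = 784. For n = 783 = 29 · 27, we can put exactly 29 objects in every box, avoiding 30 in any single one — so 784 is tight.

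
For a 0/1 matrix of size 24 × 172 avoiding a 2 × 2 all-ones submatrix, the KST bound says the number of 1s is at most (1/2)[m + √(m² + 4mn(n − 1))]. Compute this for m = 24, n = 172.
z(24, 172; 2, 2) ≤ (1/2)[24 + √(24² + 4·24·172·171)] = (1/2)[24 + √2824128] = 852.2571

Kővári–Sós–Turán: let r_1, ..., r_24 be the row sums and z = Σ r_i the total number of 1s. Each pair of columns can share at most one row with both entries 1 (else a 2×2 all-ones block appears), so Σ_i C(r_i, 2) ≤ C(172, 2) = 14706. By convexity Σ_i C(r_i, 2) ≥ 24·C(z/24, 2) = z(z − 24)/(2·24), giving z² − 24z − 24·172·171 ≤ 0 and hence z ≤ (1/2)[24 + √(576 + 4·705888)] = (1/2)[24 + √2824128] ≈ (1/2)(24 + 1680.5142) = 852.2571.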